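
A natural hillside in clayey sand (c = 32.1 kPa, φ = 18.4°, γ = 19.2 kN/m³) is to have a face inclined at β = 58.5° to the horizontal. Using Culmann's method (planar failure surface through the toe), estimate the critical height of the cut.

H_c = 23.02 m

Culmann's analysis gives the critical failure plane at α_cr = (β + φ)/2 = (58.5 + 18.4)/2 = 38.5°, and the critical height
H_c = (4c/γ) · sinβ cosφ / [1 − cos(β − φ)]
    = (4·32.1/19.2) · sin58.5°·cos18.4° / [1 − cos(40.1°)]
    = 6.688 · 0.8526·0.9489 / [1 − 0.7649]
    = 6.688 · 0.8090 / 0.2351
    = 23.02 m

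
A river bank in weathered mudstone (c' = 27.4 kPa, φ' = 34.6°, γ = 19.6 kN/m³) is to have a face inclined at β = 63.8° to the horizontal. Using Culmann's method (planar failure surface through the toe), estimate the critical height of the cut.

Culmann's analysis gives the critical failure plane at α_cr = (β + φ')/2 = (63.8 + 34.6)/2 = 49.2°, and the critical height
H_c = (4c'/γ) · sinβ cosφ' / [1 − cos(β − φ')]
    = (4·27.4/19.6) · sin63.8°·cos34.6° / [1 − cos(29.2°)]
    = 5.592 · 0.8973·0.8231 / [1 − 0.8729]
    = 5.592 · 0.7386 / 0.1271
    = 32.50 m

H_c = 32.50 m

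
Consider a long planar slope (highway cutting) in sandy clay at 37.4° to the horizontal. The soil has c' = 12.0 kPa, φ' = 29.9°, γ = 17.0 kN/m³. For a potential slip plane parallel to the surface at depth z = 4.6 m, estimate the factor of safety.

For an infinite slope with a slip plane parallel to the surface (no pore pressure): FS = [c' + γz cos²β tanφ'] / [γz sinβ cosβ].
γz = 17.0·4.6 = 78.20 kN/m²
Numerator = 12.0 + 78.20·cos²37.4°·tan29.9° = 12.0 + 78.20·0.6311·0.5750 = 40.378 kPa
Denominator = 78.20·sin37.4°·cos37.4° = 78.20·0.6074·0.7944 = 37.732 kPa
FS = 40.378 / 37.732 = 1.070

FS = 1.07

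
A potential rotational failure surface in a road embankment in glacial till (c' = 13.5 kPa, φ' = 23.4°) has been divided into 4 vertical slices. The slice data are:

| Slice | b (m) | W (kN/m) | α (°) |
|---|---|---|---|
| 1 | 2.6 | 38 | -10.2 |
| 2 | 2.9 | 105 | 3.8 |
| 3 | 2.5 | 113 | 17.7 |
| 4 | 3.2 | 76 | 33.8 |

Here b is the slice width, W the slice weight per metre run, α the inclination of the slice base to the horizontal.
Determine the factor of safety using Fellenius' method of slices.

FS = 3.87

Ordinary method of slices: FS = Σ[c'·Δl_i + (W_i cosα_i)·tanφ'] / Σ W_i sinα_i, with Δl_i = b_i / cosα_i.
Slice 1: Δl = 2.6/cos(-10.2°) = 2.642 m; N'_1 = 38·cos(-10.2°) = 37.4; c'Δl = 35.66; W sinα = -6.7
Slice 2: Δl = 2.9/cos3.8° = 2.906 m; N'_2 = 105·cos3.8° = 104.8; c'Δl = 39.24; W sinα = 7.0
Slice 3: Δl = 2.5/cos17.7° = 2.624 m; N'_3 = 113·cos17.7° = 107.7; c'Δl = 35.43; W sinα = 34.4
Slice 4: Δl = 3.2/cos33.8° = 3.851 m; N'_4 = 76·cos33.8° = 63.2; c'Δl = 51.99; W sinα = 42.3
Σc'Δl = 162.3 kN/m; ΣN' = 313.0 kN/m; ΣW sinα = 76.9 kN/m
Resisting = 162.3 + 313.0·tan23.4° = 162.3 + 135.4 = 297.7 kN/m
FS = 297.7 / 76.9 = 3.874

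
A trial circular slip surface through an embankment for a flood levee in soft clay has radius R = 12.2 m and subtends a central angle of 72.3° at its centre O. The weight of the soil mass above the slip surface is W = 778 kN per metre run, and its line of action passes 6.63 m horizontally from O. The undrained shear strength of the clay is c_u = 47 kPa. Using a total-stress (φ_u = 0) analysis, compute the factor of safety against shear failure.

Taking moments about the centre O, the resisting moment is provided by the undrained shear strength acting along the arc:
Arc length L_a = R·θ = 12.2·(72.3°·π/180) = 12.2·1.2619 = 15.39 m
M_R = c_u·L_a·R = 47·15.39·12.2 = 8827.4 kN·m/m
M_D = W·d = 778·6.63 = 5158.1 kN·m/m
FS = M_R / M_D = 8827.4 / 5158.1 = 1.711

FS = 1.71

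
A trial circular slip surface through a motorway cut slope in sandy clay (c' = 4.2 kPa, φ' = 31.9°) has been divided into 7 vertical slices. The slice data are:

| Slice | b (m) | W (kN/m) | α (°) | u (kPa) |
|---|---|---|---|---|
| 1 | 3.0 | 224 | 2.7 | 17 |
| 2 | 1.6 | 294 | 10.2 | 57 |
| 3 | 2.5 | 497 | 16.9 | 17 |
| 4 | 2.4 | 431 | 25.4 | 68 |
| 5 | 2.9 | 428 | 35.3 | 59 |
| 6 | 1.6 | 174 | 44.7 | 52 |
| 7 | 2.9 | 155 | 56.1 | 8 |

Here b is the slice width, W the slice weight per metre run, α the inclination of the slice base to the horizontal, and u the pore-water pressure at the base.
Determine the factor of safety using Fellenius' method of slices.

Ordinary method of slices: FS = Σ[c'·Δl_i + (W_i cosα_i − u_i·Δl_i)·tanφ'] / Σ W_i sinα_i, with Δl_i = b_i / cosα_i.
Slice 1: Δl = 3.0/cos2.7° = 3.003 m; N'_1 = 224·cos2.7° − 17·3.003 = 172.7; c'Δl = 12.61; W sinα = 10.6
Slice 2: Δl = 1.6/cos10.2° = 1.626 m; N'_2 = 294·cos10.2° − 57·1.626 = 196.7; c'Δl = 6.83; W sinα = 52.1
Slice 3: Δl = 2.5/cos16.9° = 2.613 m; N'_3 = 497·cos16.9° − 17·2.613 = 431.1; c'Δl = 10.97; W sinα = 144.5
Slice 4: Δl = 2.4/cos25.4° = 2.657 m; N'_4 = 431·cos25.4° − 68·2.657 = 208.7; c'Δl = 11.16; W sinα = 184.9
Slice 5: Δl = 2.9/cos35.3° = 3.553 m; N'_5 = 428·cos35.3° − 59·3.553 = 139.7; c'Δl = 14.92; W sinα = 247.3
Slice 6: Δl = 1.6/cos44.7° = 2.251 m; N'_6 = 174·cos44.7° − 52·2.251 = 6.6; c'Δl = 9.45; W sinα = 122.4
Slice 7: Δl = 2.9/cos56.1° = 5.200 m; N'_7 = 155·cos56.1° − 8·5.200 = 44.9; c'Δl = 21.84; W sinα = 128.7
Σc'Δl = 87.8 kN/m; ΣN' = 1200.3 kN/m; ΣW sinα = 890.3 kN/m
Resisting = 87.8 + 1200.3·tan31.9° = 87.8 + 747.1 = 834.9 kN/m
FS = 834.9 / 890.3 = 0.938

FS = 0.94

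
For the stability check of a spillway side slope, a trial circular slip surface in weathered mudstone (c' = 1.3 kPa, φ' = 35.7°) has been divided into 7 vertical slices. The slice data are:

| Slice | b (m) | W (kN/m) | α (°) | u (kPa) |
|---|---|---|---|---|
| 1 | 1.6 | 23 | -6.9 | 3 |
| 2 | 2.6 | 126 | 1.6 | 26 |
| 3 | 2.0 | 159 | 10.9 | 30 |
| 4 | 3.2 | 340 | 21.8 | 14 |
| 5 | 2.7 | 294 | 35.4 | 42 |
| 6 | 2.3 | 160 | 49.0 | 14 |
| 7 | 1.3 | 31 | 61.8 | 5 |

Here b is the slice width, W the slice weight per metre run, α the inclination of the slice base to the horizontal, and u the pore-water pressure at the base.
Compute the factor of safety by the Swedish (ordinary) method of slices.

Ordinary method of slices: FS = Σ[c'·Δl_i + (W_i cosα_i − u_i·Δl_i)·tanφ'] / Σ W_i sinα_i, with Δl_i = b_i / cosα_i.
Slice 1: Δl = 1.6/cos(-6.9°) = 1.612 m; N'_1 = 23·cos(-6.9°) − 3·1.612 = 18.0; c'Δl = 2.10; W sinα = -2.8
Slice 2: Δl = 2.6/cos1.6° = 2.601 m; N'_2 = 126·cos1.6° − 26·2.601 = 58.3; c'Δl = 3.38; W sinα = 3.5
Slice 3: Δl = 2.0/cos10.9° = 2.037 m; N'_3 = 159·cos10.9° − 30·2.037 = 95.0; c'Δl = 2.65; W sinα = 30.1
Slice 4: Δl = 3.2/cos21.8° = 3.446 m; N'_4 = 340·cos21.8° − 14·3.446 = 267.4; c'Δl = 4.48; W sinα = 126.3
Slice 5: Δl = 2.7/cos35.4° = 3.312 m; N'_5 = 294·cos35.4° − 42·3.312 = 100.5; c'Δl = 4.31; W sinα = 170.3
Slice 6: Δl = 2.3/cos49.0° = 3.506 m; N'_6 = 160·cos49.0° − 14·3.506 = 55.9; c'Δl = 4.56; W sinα = 120.8
Slice 7: Δl = 1.3/cos61.8° = 2.751 m; N'_7 = 31·cos61.8° − 5·2.751 = 0.9; c'Δl = 3.58; W sinα = 27.3
Σc'Δl = 25.0 kN/m; ΣN' = 596.1 kN/m; ΣW sinα = 475.5 kN/m
Resisting = 25.0 + 596.1·tan35.7° = 25.0 + 428.3 = 453.4 kN/m
FS = 453.4 / 475.5 = 0.954

FS = 0.95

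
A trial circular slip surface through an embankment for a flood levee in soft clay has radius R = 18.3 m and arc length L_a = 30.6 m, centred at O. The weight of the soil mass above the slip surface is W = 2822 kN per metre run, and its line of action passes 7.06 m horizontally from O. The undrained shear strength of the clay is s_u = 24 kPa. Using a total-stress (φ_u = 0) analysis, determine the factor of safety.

FS = 0.67

Taking moments about the centre O, the resisting moment is provided by the undrained shear strength acting along the arc:
M_R = s_u·L_a·R = 24·30.60·18.3 = 13439.5 kN·m/m
M_D = W·d = 2822·7.06 = 19923.3 kN·m/m
FS = M_R / M_D = 13439.5 / 19923.3 = 0.675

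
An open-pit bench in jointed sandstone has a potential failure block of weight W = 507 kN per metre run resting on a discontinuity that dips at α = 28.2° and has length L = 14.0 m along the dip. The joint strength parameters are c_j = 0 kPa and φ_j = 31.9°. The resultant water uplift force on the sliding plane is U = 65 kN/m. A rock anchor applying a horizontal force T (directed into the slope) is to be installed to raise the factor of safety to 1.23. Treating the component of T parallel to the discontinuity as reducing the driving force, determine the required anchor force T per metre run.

Resolving forces along and normal to the sliding plane, with the horizontal anchor force T adding T·sinα to the effective normal force and T·cosα acting up the plane against the driving force:
FS = [c_jL + (W cosα − U + T sinα) tanφ_j] / [W sinα − T cosα]
Without the anchor: N' = 381.8 kN/m, driving T_d = 239.6 kN/m, resisting R = 0·14.0 + 381.8·tan31.9° = 237.7 kN/m, FS = 0.99.
Setting FS = 1.23 and solving for T:
1.23·(239.6 − T cos28.2°) = 237.7 + T sin28.2°·tan31.9°
T·(sin28.2°·tan31.9° + 1.23·cos28.2°) = 1.23·239.6 − 237.7
T·(0.4726·0.6224 + 1.23·0.8813) = 294.7 − 237.7 = 57.0
T·1.3781 = 57.0
T = 41.4 kN/m

T = 41 kN/m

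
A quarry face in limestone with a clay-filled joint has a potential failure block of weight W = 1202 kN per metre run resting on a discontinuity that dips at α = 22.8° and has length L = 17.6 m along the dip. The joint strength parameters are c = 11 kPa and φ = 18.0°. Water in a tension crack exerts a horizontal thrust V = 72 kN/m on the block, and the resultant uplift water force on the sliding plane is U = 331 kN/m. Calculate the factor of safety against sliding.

Resolving the block weight along and normal to the plane and applying the Mohr–Coulomb strength on the joint:
N' = W cosα − U − V sinα = 1202·cos22.8° − 331 − 72·sin22.8° = 749.2 kN/m
Driving force T = W sinα + V cosα = 1202·sin22.8° + 72·cos22.8° = 532.2 kN/m
Resisting force R = c·L + N'·tanφ = 11·17.6 + 749.2·tan18.0° = 193.6 + 243.4 = 437.0 kN/m
FS = R / T = 437.0 / 532.2 = 0.821

FS = 0.82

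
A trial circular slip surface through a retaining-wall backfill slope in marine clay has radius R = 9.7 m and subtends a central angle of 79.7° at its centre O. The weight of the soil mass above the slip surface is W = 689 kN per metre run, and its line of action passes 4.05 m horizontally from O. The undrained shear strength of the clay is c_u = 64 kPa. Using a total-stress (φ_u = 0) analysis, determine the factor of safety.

Taking moments about the centre O, the resisting moment is provided by the undrained shear strength acting along the arc:
Arc length L_a = R·θ = 9.7·(79.7°·π/180) = 9.7·1.3910 = 13.49 m
M_R = c_u·L_a·R = 64·13.49·9.7 = 8376.4 kN·m/m
M_D = W·d = 689·4.05 = 2790.4 kN·m/m
FS = M_R / M_D = 8376.4 / 2790.4 = 3.002

FS = 3.00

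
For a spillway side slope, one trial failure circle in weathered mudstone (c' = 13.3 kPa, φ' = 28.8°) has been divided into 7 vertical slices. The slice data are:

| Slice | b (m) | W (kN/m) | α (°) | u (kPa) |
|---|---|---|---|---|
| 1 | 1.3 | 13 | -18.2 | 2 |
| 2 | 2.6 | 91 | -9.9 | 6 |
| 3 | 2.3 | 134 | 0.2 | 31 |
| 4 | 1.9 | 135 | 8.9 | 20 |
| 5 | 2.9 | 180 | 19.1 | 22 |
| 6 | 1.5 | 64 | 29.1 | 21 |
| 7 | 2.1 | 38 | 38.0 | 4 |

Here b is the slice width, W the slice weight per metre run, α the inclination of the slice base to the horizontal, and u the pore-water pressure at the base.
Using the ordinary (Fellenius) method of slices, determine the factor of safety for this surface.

FS = 3.64

Ordinary method of slices: FS = Σ[c'·Δl_i + (W_i cosα_i − u_i·Δl_i)·tanφ'] / Σ W_i sinα_i, with Δl_i = b_i / cosα_i.
Slice 1: Δl = 1.3/cos(-18.2°) = 1.368 m; N'_1 = 13·cos(-18.2°) − 2·1.368 = 9.6; c'Δl = 18.20; W sinα = -4.1
Slice 2: Δl = 2.6/cos(-9.9°) = 2.639 m; N'_2 = 91·cos(-9.9°) − 6·2.639 = 73.8; c'Δl = 35.10; W sinα = -15.6
Slice 3: Δl = 2.3/cos0.2° = 2.300 m; N'_3 = 134·cos0.2° − 31·2.300 = 62.7; c'Δl = 30.59; W sinα = 0.5
Slice 4: Δl = 1.9/cos8.9° = 1.923 m; N'_4 = 135·cos8.9° − 20·1.923 = 94.9; c'Δl = 25.58; W sinα = 20.9
Slice 5: Δl = 2.9/cos19.1° = 3.069 m; N'_5 = 180·cos19.1° − 22·3.069 = 102.6; c'Δl = 40.82; W sinα = 58.9
Slice 6: Δl = 1.5/cos29.1° = 1.717 m; N'_6 = 64·cos29.1° − 21·1.717 = 19.9; c'Δl = 22.83; W sinα = 31.1
Slice 7: Δl = 2.1/cos38.0° = 2.665 m; N'_7 = 38·cos38.0° − 4·2.665 = 19.3; c'Δl = 35.44; W sinα = 23.4
Σc'Δl = 208.6 kN/m; ΣN' = 382.8 kN/m; ΣW sinα = 115.1 kN/m
Resisting = 208.6 + 382.8·tan28.8° = 208.6 + 210.4 = 419.0 kN/m
FS = 419.0 / 115.1 = 3.641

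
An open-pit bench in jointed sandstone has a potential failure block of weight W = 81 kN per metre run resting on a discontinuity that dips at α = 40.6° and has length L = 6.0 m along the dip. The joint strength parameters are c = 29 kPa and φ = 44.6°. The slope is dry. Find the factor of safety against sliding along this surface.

FS = 4.45

Resolving the block weight along and normal to the plane and applying the Mohr–Coulomb strength on the joint:
N' = W cosα = 81·cos40.6° = 61.5 kN/m
Driving force T = W sinα = 81·sin40.6° = 52.7 kN/m
Resisting force R = c·L + N'·tanφ = 29·6.0 + 61.5·tan44.6° = 174.0 + 60.6 = 234.6 kN/m
FS = R / T = 234.6 / 52.7 = 4.451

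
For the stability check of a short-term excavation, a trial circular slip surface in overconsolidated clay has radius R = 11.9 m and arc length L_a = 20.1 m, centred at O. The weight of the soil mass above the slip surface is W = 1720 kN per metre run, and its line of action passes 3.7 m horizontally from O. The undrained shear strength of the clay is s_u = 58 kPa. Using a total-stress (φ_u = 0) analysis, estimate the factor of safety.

Taking moments about the centre O, the resisting moment is provided by the undrained shear strength acting along the arc:
M_R = s_u·L_a·R = 58·20.10·11.9 = 13873.0 kN·m/m
M_D = W·d = 1720·3.7 = 6364.0 kN·m/m
FS = M_R / M_D = 13873.0 / 6364.0 = 2.180

FS = 2.18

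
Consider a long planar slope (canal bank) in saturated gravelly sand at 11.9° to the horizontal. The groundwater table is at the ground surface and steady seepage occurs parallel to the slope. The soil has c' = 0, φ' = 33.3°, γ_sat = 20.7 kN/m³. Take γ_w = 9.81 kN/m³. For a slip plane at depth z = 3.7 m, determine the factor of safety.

FS = 1.64

With seepage parallel to the slope and the water table at the surface, the effective normal stress on the slip plane uses the buoyant unit weight γ' = γ_sat − γ_w while the driving shear stress uses γ_sat:
FS = [c' + γ' z cos²β tanφ'] / [γ_sat z sinβ cosβ]
(For c' = 0 this reduces to FS = (γ'/γ_sat)·tanφ'/tanβ.)
γ' = 20.7 − 9.81 = 10.89 kN/m³
Numerator = 0.0 + 10.89·3.7·cos²11.9°·tan33.3° = 0.0 + 10.89·3.7·0.9575·0.6569 = 25.342 kPa
Denominator = 20.7·3.7·sin11.9°·cos11.9° = 20.7·3.7·0.2062·0.9785 = 15.454 kPa
FS = 25.342 / 15.454 = 1.640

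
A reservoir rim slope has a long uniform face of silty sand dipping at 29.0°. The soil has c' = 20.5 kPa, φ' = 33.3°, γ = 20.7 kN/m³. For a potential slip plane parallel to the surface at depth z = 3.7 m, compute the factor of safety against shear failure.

FS = 1.82

For an infinite slope with a slip plane parallel to the surface (no pore pressure): FS = [c' + γz cos²β tanφ'] / [γz sinβ cosβ].
γz = 20.7·3.7 = 76.59 kN/m²
Numerator = 20.5 + 76.59·cos²29.0°·tan33.3° = 20.5 + 76.59·0.7650·0.6569 = 58.985 kPa
Denominator = 76.59·sin29.0°·cos29.0° = 76.59·0.4848·0.8746 = 32.476 kPa
FS = 58.985 / 32.476 = 1.816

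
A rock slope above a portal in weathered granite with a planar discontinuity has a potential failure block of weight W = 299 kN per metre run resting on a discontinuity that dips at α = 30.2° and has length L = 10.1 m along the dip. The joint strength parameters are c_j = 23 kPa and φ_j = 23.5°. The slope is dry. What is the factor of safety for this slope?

FS = 2.29

Resolving the block weight along and normal to the plane and applying the Mohr–Coulomb strength on the joint:
N' = W cosα = 299·cos30.2° = 258.4 kN/m
Driving force T = W sinα = 299·sin30.2° = 150.4 kN/m
Resisting force R = c_j·L + N'·tanφ_j = 23·10.1 + 258.4·tan23.5° = 232.3 + 112.4 = 344.7 kN/m
FS = R / T = 344.7 / 150.4 = 2.292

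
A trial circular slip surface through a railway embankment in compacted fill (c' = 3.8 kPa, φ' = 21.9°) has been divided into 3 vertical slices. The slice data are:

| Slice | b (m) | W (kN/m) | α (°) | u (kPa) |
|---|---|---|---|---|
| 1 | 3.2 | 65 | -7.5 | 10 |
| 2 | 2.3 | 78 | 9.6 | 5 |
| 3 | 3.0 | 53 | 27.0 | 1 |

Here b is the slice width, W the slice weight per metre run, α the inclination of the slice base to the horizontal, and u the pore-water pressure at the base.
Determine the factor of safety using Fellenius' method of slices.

FS = 3.17

Ordinary method of slices: FS = Σ[c'·Δl_i + (W_i cosα_i − u_i·Δl_i)·tanφ'] / Σ W_i sinα_i, with Δl_i = b_i / cosα_i.
Slice 1: Δl = 3.2/cos(-7.5°) = 3.228 m; N'_1 = 65·cos(-7.5°) − 10·3.228 = 32.2; c'Δl = 12.26; W sinα = -8.5
Slice 2: Δl = 2.3/cos9.6° = 2.333 m; N'_2 = 78·cos9.6° − 5·2.333 = 65.2; c'Δl = 8.86; W sinα = 13.0
Slice 3: Δl = 3.0/cos27.0° = 3.367 m; N'_3 = 53·cos27.0° − 1·3.367 = 43.9; c'Δl = 12.79; W sinα = 24.1
Σc'Δl = 33.9 kN/m; ΣN' = 141.3 kN/m; ΣW sinα = 28.6 kN/m
Resisting = 33.9 + 141.3·tan21.9° = 33.9 + 56.8 = 90.7 kN/m
FS = 90.7 / 28.6 = 3.173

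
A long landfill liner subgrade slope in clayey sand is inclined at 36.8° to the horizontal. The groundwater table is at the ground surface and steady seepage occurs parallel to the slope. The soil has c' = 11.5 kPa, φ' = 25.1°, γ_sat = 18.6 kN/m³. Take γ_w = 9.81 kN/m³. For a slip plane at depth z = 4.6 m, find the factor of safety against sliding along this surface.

FS = 0.58

With seepage parallel to the slope and the water table at the surface, the effective normal stress on the slip plane uses the buoyant unit weight γ' = γ_sat − γ_w while the driving shear stress uses γ_sat:
FS = [c' + γ' z cos²β tanφ'] / [γ_sat z sinβ cosβ]
γ' = 18.6 − 9.81 = 8.79 kN/m³
Numerator = 11.5 + 8.79·4.6·cos²36.8°·tan25.1° = 11.5 + 8.79·4.6·0.6412·0.4684 = 23.644 kPa
Denominator = 18.6·4.6·sin36.8°·cos36.8° = 18.6·4.6·0.5990·0.8007 = 41.039 kPa
FS = 23.644 / 41.039 = 0.576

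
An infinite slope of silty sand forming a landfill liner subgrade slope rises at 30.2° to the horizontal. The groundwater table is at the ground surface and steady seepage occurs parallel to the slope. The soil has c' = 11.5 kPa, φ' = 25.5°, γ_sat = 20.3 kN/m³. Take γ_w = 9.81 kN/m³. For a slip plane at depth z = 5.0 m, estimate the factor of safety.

With seepage parallel to the slope and the water table at the surface, the effective normal stress on the slip plane uses the buoyant unit weight γ' = γ_sat − γ_w while the driving shear stress uses γ_sat:
FS = [c' + γ' z cos²β tanφ'] / [γ_sat z sinβ cosβ]
γ' = 20.3 − 9.81 = 10.49 kN/m³
Numerator = 11.5 + 10.49·5.0·cos²30.2°·tan25.5° = 11.5 + 10.49·5.0·0.7470·0.4770 = 30.187 kPa
Denominator = 20.3·5.0·sin30.2°·cos30.2° = 20.3·5.0·0.5030·0.8643 = 44.127 kPa
FS = 30.187 / 44.127 = 0.684

FS = 0.68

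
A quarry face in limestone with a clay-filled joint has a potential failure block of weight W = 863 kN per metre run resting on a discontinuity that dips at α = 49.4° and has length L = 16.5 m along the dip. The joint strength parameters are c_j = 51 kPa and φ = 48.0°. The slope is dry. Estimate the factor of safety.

FS = 2.24

Resolving the block weight along and normal to the plane and applying the Mohr–Coulomb strength on the joint:
N' = W cosα = 863·cos49.4° = 561.6 kN/m
Driving force T = W sinα = 863·sin49.4° = 655.3 kN/m
Resisting force R = c_j·L + N'·tanφ = 51·16.5 + 561.6·tan48.0° = 841.5 + 623.7 = 1465.2 kN/m
FS = R / T = 1465.2 / 655.3 = 2.236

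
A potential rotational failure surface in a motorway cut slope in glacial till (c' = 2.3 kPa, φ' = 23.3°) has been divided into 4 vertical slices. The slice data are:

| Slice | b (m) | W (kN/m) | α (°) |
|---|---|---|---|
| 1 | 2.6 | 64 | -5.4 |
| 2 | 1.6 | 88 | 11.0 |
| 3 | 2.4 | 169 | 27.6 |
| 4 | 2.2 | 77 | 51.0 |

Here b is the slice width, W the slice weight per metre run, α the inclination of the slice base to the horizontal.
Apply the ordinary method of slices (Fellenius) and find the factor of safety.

Ordinary method of slices: FS = Σ[c'·Δl_i + (W_i cosα_i)·tanφ'] / Σ W_i sinα_i, with Δl_i = b_i / cosα_i.
Slice 1: Δl = 2.6/cos(-5.4°) = 2.612 m; N'_1 = 64·cos(-5.4°) = 63.7; c'Δl = 6.01; W sinα = -6.0
Slice 2: Δl = 1.6/cos11.0° = 1.630 m; N'_2 = 88·cos11.0° = 86.4; c'Δl = 3.75; W sinα = 16.8
Slice 3: Δl = 2.4/cos27.6° = 2.708 m; N'_3 = 169·cos27.6° = 149.8; c'Δl = 6.23; W sinα = 78.3
Slice 4: Δl = 2.2/cos51.0° = 3.496 m; N'_4 = 77·cos51.0° = 48.5; c'Δl = 8.04; W sinα = 59.8
Σc'Δl = 24.0 kN/m; ΣN' = 348.3 kN/m; ΣW sinα = 148.9 kN/m
Resisting = 24.0 + 348.3·tan23.3° = 24.0 + 150.0 = 174.0 kN/m
FS = 174.0 / 148.9 = 1.169

FS = 1.17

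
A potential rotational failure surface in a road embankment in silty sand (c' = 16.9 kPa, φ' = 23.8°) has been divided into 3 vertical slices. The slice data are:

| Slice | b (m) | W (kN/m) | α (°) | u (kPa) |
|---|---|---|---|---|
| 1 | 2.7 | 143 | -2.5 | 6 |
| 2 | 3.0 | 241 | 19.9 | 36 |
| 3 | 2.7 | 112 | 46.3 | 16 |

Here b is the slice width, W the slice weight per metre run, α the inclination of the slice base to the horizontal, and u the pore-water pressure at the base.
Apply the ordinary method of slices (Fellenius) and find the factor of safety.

Ordinary method of slices: FS = Σ[c'·Δl_i + (W_i cosα_i − u_i·Δl_i)·tanφ'] / Σ W_i sinα_i, with Δl_i = b_i / cosα_i.
Slice 1: Δl = 2.7/cos(-2.5°) = 2.703 m; N'_1 = 143·cos(-2.5°) − 6·2.703 = 126.6; c'Δl = 45.67; W sinα = -6.2
Slice 2: Δl = 3.0/cos19.9° = 3.191 m; N'_2 = 241·cos19.9° − 36·3.191 = 111.8; c'Δl = 53.92; W sinα = 82.0
Slice 3: Δl = 2.7/cos46.3° = 3.908 m; N'_3 = 112·cos46.3° − 16·3.908 = 14.9; c'Δl = 66.05; W sinα = 81.0
Σc'Δl = 165.6 kN/m; ΣN' = 253.2 kN/m; ΣW sinα = 156.8 kN/m
Resisting = 165.6 + 253.2·tan23.8° = 165.6 + 111.7 = 277.3 kN/m
FS = 277.3 / 156.8 = 1.769

FS = 1.77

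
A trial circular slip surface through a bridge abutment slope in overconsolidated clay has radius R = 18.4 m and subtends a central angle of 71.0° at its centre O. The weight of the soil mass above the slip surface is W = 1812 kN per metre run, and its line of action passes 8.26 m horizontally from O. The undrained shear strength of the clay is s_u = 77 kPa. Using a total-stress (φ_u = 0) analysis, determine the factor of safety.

Taking moments about the centre O, the resisting moment is provided by the undrained shear strength acting along the arc:
Arc length L_a = R·θ = 18.4·(71.0°·π/180) = 18.4·1.2392 = 22.80 m
M_R = s_u·L_a·R = 77·22.80·18.4 = 32304.4 kN·m/m
M_D = W·d = 1812·8.26 = 14967.1 kN·m/m
FS = M_R / M_D = 32304.4 / 14967.1 = 2.158

FS = 2.16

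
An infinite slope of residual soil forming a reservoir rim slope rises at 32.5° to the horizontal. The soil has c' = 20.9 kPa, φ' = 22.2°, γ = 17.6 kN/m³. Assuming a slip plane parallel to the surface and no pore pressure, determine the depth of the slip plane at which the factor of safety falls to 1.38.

Setting FS = 1.38 in FS = [c' + γz cos²β tanφ'] / [γz sinβ cosβ] and solving for z:
z = c' / [γ cosβ (FS·sinβ − cosβ·tanφ')]
  = 20.9 / [17.6·cos32.5°·(1.38·sin32.5° − cos32.5°·tan22.2°)]
  = 20.9 / [17.6·0.8434·(1.38·0.5373 − 0.8434·0.4081)]
  = 20.9 / 5.8973 = 3.544 m

z = 3.54 m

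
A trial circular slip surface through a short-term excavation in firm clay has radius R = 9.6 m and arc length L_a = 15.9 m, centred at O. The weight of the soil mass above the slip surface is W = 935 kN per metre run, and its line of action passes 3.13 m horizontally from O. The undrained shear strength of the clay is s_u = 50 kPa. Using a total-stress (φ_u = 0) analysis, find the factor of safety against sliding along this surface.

Taking moments about the centre O, the resisting moment is provided by the undrained shear strength acting along the arc:
M_R = s_u·L_a·R = 50·15.90·9.6 = 7632.0 kN·m/m
M_D = W·d = 935·3.13 = 2926.5 kN·m/m
FS = M_R / M_D = 7632.0 / 2926.5 = 2.608

FS = 2.61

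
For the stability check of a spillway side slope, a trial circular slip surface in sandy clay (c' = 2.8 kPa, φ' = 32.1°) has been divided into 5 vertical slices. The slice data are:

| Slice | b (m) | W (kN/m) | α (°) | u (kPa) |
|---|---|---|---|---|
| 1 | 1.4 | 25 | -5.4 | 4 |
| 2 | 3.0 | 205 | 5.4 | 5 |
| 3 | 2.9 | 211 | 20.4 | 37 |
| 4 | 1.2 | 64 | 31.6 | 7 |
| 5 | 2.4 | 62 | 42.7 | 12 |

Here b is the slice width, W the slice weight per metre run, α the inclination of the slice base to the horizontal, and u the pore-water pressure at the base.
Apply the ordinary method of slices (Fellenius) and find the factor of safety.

Ordinary method of slices: FS = Σ[c'·Δl_i + (W_i cosα_i − u_i·Δl_i)·tanφ'] / Σ W_i sinα_i, with Δl_i = b_i / cosα_i.
Slice 1: Δl = 1.4/cos(-5.4°) = 1.406 m; N'_1 = 25·cos(-5.4°) − 4·1.406 = 19.3; c'Δl = 3.94; W sinα = -2.4
Slice 2: Δl = 3.0/cos5.4° = 3.013 m; N'_2 = 205·cos5.4° − 5·3.013 = 189.0; c'Δl = 8.44; W sinα = 19.3
Slice 3: Δl = 2.9/cos20.4° = 3.094 m; N'_3 = 211·cos20.4° − 37·3.094 = 83.3; c'Δl = 8.66; W sinα = 73.5
Slice 4: Δl = 1.2/cos31.6° = 1.409 m; N'_4 = 64·cos31.6° − 7·1.409 = 44.6; c'Δl = 3.94; W sinα = 33.5
Slice 5: Δl = 2.4/cos42.7° = 3.266 m; N'_5 = 62·cos42.7° − 12·3.266 = 6.4; c'Δl = 9.14; W sinα = 42.0
Σc'Δl = 34.1 kN/m; ΣN' = 342.6 kN/m; ΣW sinα = 166.1 kN/m
Resisting = 34.1 + 342.6·tan32.1° = 34.1 + 214.9 = 249.0 kN/m
FS = 249.0 / 166.1 = 1.500

FS = 1.50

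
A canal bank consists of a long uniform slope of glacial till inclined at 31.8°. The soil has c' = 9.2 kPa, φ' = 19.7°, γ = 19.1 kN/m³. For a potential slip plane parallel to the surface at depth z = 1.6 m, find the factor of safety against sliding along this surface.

For an infinite slope with a slip plane parallel to the surface (no pore pressure): FS = [c' + γz cos²β tanφ'] / [γz sinβ cosβ].
γz = 19.1·1.6 = 30.56 kN/m²
Numerator = 9.2 + 30.56·cos²31.8°·tan19.7° = 9.2 + 30.56·0.7223·0.3581 = 17.104 kPa
Denominator = 30.56·sin31.8°·cos31.8° = 30.56·0.5270·0.8499 = 13.686 kPa
FS = 17.104 / 13.686 = 1.250

FS = 1.25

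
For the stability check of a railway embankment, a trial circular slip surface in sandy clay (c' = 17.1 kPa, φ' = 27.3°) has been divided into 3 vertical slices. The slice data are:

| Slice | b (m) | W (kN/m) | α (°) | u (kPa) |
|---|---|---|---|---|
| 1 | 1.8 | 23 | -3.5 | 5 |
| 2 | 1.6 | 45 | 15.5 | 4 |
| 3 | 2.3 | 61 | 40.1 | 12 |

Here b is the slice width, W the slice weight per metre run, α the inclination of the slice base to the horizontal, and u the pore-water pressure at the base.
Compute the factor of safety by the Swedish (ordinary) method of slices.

Ordinary method of slices: FS = Σ[c'·Δl_i + (W_i cosα_i − u_i·Δl_i)·tanφ'] / Σ W_i sinα_i, with Δl_i = b_i / cosα_i.
Slice 1: Δl = 1.8/cos(-3.5°) = 1.803 m; N'_1 = 23·cos(-3.5°) − 5·1.803 = 13.9; c'Δl = 30.84; W sinα = -1.4
Slice 2: Δl = 1.6/cos15.5° = 1.660 m; N'_2 = 45·cos15.5° − 4·1.660 = 36.7; c'Δl = 28.39; W sinα = 12.0
Slice 3: Δl = 2.3/cos40.1° = 3.007 m; N'_3 = 61·cos40.1° − 12·3.007 = 10.6; c'Δl = 51.42; W sinα = 39.3
Σc'Δl = 110.6 kN/m; ΣN' = 61.2 kN/m; ΣW sinα = 49.9 kN/m
Resisting = 110.6 + 61.2·tan27.3° = 110.6 + 31.6 = 142.3 kN/m
FS = 142.3 / 49.9 = 2.850

FS = 2.85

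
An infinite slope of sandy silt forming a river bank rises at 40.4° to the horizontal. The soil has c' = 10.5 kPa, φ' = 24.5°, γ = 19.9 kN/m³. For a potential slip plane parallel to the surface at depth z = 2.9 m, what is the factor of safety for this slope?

For an infinite slope with a slip plane parallel to the surface (no pore pressure): FS = [c' + γz cos²β tanφ'] / [γz sinβ cosβ].
γz = 19.9·2.9 = 57.71 kN/m²
Numerator = 10.5 + 57.71·cos²40.4°·tan24.5° = 10.5 + 57.71·0.5799·0.4557 = 25.752 kPa
Denominator = 57.71·sin40.4°·cos40.4° = 57.71·0.6481·0.7615 = 28.484 kPa
FS = 25.752 / 28.484 = 0.904

FS = 0.90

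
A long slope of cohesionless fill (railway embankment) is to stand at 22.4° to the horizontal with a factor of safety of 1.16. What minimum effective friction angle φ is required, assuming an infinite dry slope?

FS = tanφ/tanβ ⇒ tanφ = FS · tanβ = 1.16 · tan22.4° = 0.4781
φ = arctan(0.4781) = 25.55°

φ = 25.6°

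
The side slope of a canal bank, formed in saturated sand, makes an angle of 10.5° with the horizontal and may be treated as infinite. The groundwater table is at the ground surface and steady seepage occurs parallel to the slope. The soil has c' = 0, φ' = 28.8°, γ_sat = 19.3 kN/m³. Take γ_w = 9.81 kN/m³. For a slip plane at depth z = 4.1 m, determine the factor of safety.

With seepage parallel to the slope and the water table at the surface, the effective normal stress on the slip plane uses the buoyant unit weight γ' = γ_sat − γ_w while the driving shear stress uses γ_sat:
FS = [c' + γ' z cos²β tanφ'] / [γ_sat z sinβ cosβ]
(For c' = 0 this reduces to FS = (γ'/γ_sat)·tanφ'/tanβ.)
γ' = 19.3 − 9.81 = 9.49 kN/m³
Numerator = 0.0 + 9.49·4.1·cos²10.5°·tan28.8° = 0.0 + 9.49·4.1·0.9668·0.5498 = 20.680 kPa
Denominator = 19.3·4.1·sin10.5°·cos10.5° = 19.3·4.1·0.1822·0.9833 = 14.179 kPa
FS = 20.680 / 14.179 = 1.459

FS = 1.46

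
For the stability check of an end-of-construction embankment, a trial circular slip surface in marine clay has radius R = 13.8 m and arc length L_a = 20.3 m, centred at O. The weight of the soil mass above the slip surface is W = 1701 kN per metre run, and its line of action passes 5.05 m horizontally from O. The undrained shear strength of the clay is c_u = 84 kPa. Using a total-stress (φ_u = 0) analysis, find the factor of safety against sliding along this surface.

Taking moments about the centre O, the resisting moment is provided by the undrained shear strength acting along the arc:
M_R = c_u·L_a·R = 84·20.30·13.8 = 23531.8 kN·m/m
M_D = W·d = 1701·5.05 = 8590.0 kN·m/m
FS = M_R / M_D = 23531.8 / 8590.0 = 2.739

FS = 2.74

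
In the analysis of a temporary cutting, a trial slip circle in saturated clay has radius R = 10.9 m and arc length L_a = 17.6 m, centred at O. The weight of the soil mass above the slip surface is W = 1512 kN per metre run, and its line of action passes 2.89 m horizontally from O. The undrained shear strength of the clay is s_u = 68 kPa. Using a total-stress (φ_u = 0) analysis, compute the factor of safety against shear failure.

FS = 2.99

Taking moments about the centre O, the resisting moment is provided by the undrained shear strength acting along the arc:
M_R = s_u·L_a·R = 68·17.60·10.9 = 13045.1 kN·m/m
M_D = W·d = 1512·2.89 = 4369.7 kN·m/m
FS = M_R / M_D = 13045.1 / 4369.7 = 2.985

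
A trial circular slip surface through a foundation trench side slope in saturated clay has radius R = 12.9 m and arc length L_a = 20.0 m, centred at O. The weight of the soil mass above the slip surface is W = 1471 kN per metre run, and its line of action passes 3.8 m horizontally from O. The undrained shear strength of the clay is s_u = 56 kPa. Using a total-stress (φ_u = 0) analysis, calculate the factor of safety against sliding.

Taking moments about the centre O, the resisting moment is provided by the undrained shear strength acting along the arc:
M_R = s_u·L_a·R = 56·20.00·12.9 = 14448.0 kN·m/m
M_D = W·d = 1471·3.8 = 5589.8 kN·m/m
FS = M_R / M_D = 14448.0 / 5589.8 = 2.585

FS = 2.58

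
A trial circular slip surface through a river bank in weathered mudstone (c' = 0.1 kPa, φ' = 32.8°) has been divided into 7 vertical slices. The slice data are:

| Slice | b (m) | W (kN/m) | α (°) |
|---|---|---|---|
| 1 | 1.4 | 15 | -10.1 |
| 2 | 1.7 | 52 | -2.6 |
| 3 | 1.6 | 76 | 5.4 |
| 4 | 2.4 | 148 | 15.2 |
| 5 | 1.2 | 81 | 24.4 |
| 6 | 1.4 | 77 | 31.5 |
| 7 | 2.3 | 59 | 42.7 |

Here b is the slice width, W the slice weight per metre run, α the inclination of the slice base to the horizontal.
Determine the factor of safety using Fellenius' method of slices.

Ordinary method of slices: FS = Σ[c'·Δl_i + (W_i cosα_i)·tanφ'] / Σ W_i sinα_i, with Δl_i = b_i / cosα_i.
Slice 1: Δl = 1.4/cos(-10.1°) = 1.422 m; N'_1 = 15·cos(-10.1°) = 14.8; c'Δl = 0.14; W sinα = -2.6
Slice 2: Δl = 1.7/cos(-2.6°) = 1.702 m; N'_2 = 52·cos(-2.6°) = 51.9; c'Δl = 0.17; W sinα = -2.4
Slice 3: Δl = 1.6/cos5.4° = 1.607 m; N'_3 = 76·cos5.4° = 75.7; c'Δl = 0.16; W sinα = 7.2
Slice 4: Δl = 2.4/cos15.2° = 2.487 m; N'_4 = 148·cos15.2° = 142.8; c'Δl = 0.25; W sinα = 38.8
Slice 5: Δl = 1.2/cos24.4° = 1.318 m; N'_5 = 81·cos24.4° = 73.8; c'Δl = 0.13; W sinα = 33.5
Slice 6: Δl = 1.4/cos31.5° = 1.642 m; N'_6 = 77·cos31.5° = 65.7; c'Δl = 0.16; W sinα = 40.2
Slice 7: Δl = 2.3/cos42.7° = 3.130 m; N'_7 = 59·cos42.7° = 43.4; c'Δl = 0.31; W sinα = 40.0
Σc'Δl = 1.3 kN/m; ΣN' = 468.0 kN/m; ΣW sinα = 154.7 kN/m
Resisting = 1.3 + 468.0·tan32.8° = 1.3 + 301.6 = 302.9 kN/m
FS = 302.9 / 154.7 = 1.958

FS = 1.96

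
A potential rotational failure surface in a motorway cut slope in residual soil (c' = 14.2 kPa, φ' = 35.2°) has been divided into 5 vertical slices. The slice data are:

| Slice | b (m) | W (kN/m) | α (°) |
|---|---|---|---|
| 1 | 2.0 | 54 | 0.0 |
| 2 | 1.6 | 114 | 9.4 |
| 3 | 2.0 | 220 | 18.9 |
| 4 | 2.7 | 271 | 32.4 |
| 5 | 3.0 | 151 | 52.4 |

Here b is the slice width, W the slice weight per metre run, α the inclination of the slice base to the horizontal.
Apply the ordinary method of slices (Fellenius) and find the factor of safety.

FS = 1.94

Ordinary method of slices: FS = Σ[c'·Δl_i + (W_i cosα_i)·tanφ'] / Σ W_i sinα_i, with Δl_i = b_i / cosα_i.
Slice 1: Δl = 2.0/cos0.0° = 2.000 m; N'_1 = 54·cos0.0° = 54.0; c'Δl = 28.40; W sinα = 0.0
Slice 2: Δl = 1.6/cos9.4° = 1.622 m; N'_2 = 114·cos9.4° = 112.5; c'Δl = 23.03; W sinα = 18.6
Slice 3: Δl = 2.0/cos18.9° = 2.114 m; N'_3 = 220·cos18.9° = 208.1; c'Δl = 30.02; W sinα = 71.3
Slice 4: Δl = 2.7/cos32.4° = 3.198 m; N'_4 = 271·cos32.4° = 228.8; c'Δl = 45.41; W sinα = 145.2
Slice 5: Δl = 3.0/cos52.4° = 4.917 m; N'_5 = 151·cos52.4° = 92.1; c'Δl = 69.82; W sinα = 119.6
Σc'Δl = 196.7 kN/m; ΣN' = 695.6 kN/m; ΣW sinα = 354.7 kN/m
Resisting = 196.7 + 695.6·tan35.2° = 196.7 + 490.7 = 687.3 kN/m
FS = 687.3 / 354.7 = 1.938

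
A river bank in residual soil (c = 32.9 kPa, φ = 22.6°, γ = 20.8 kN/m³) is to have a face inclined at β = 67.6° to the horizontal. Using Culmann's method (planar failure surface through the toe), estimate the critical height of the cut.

Culmann's analysis gives the critical failure plane at α_cr = (β + φ)/2 = (67.6 + 22.6)/2 = 45.1°, and the critical height
H_c = (4c/γ) · sinβ cosφ / [1 − cos(β − φ)]
    = (4·32.9/20.8) · sin67.6°·cos22.6° / [1 − cos(45.0°)]
    = 6.327 · 0.9245·0.9232 / [1 − 0.7071]
    = 6.327 · 0.8536 / 0.2929
    = 18.44 m

H_c = 18.44 m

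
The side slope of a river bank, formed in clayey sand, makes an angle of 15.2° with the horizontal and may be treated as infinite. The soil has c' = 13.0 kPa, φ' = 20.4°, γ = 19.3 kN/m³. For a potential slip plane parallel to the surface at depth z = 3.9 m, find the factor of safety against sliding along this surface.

For an infinite slope with a slip plane parallel to the surface (no pore pressure): FS = [c' + γz cos²β tanφ'] / [γz sinβ cosβ].
γz = 19.3·3.9 = 75.27 kN/m²
Numerator = 13.0 + 75.27·cos²15.2°·tan20.4° = 13.0 + 75.27·0.9313·0.3719 = 39.068 kPa
Denominator = 75.27·sin15.2°·cos15.2° = 75.27·0.2622·0.9650 = 19.045 kPa
FS = 39.068 / 19.045 = 2.051

FS = 2.05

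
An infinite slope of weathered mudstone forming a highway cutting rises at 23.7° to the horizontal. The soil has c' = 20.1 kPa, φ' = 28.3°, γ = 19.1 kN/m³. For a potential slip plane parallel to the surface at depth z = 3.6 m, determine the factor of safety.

FS = 2.02

For an infinite slope with a slip plane parallel to the surface (no pore pressure): FS = [c' + γz cos²β tanφ'] / [γz sinβ cosβ].
γz = 19.1·3.6 = 68.76 kN/m²
Numerator = 20.1 + 68.76·cos²23.7°·tan28.3° = 20.1 + 68.76·0.8384·0.5384 = 51.142 kPa
Denominator = 68.76·sin23.7°·cos23.7° = 68.76·0.4019·0.9157 = 25.307 kPa
FS = 51.142 / 25.307 = 2.021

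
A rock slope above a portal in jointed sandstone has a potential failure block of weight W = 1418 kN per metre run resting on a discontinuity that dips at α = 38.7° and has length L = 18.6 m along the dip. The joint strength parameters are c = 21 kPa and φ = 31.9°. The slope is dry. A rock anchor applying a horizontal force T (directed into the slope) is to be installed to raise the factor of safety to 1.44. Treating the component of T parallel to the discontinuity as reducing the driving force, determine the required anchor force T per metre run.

Resolving forces along and normal to the sliding plane, with the horizontal anchor force T adding T·sinα to the effective normal force and T·cosα acting up the plane against the driving force:
FS = [cL + (W cosα + T sinα) tanφ] / [W sinα − T cosα]
Without the anchor: N' = 1106.7 kN/m, driving T_d = 886.6 kN/m, resisting R = 21·18.6 + 1106.7·tan31.9° = 1079.4 kN/m, FS = 1.22.
Setting FS = 1.44 and solving for T:
1.44·(886.6 − T cos38.7°) = 1079.4 + T sin38.7°·tan31.9°
T·(sin38.7°·tan31.9° + 1.44·cos38.7°) = 1.44·886.6 − 1079.4
T·(0.6252·0.6224 + 1.44·0.7804) = 1276.7 − 1079.4 = 197.3
T·1.5130 = 197.3
T = 130.4 kN/m

T = 130 kN/m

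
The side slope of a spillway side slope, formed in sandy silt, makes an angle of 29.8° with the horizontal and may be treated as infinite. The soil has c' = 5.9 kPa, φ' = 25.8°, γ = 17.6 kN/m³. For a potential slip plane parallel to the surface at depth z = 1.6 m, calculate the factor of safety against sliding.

FS = 1.33

For an infinite slope with a slip plane parallel to the surface (no pore pressure): FS = [c' + γz cos²β tanφ'] / [γz sinβ cosβ].
γz = 17.6·1.6 = 28.16 kN/m²
Numerator = 5.9 + 28.16·cos²29.8°·tan25.8° = 5.9 + 28.16·0.7530·0.4834 = 16.151 kPa
Denominator = 28.16·sin29.8°·cos29.8° = 28.16·0.4970·0.8678 = 12.144 kPa
FS = 16.151 / 12.144 = 1.330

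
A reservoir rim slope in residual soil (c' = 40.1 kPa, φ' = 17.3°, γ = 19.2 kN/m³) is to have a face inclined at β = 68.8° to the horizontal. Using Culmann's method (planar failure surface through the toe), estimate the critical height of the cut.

Culmann's analysis gives the critical failure plane at α_cr = (β + φ')/2 = (68.8 + 17.3)/2 = 43.0°, and the critical height
H_c = (4c'/γ) · sinβ cosφ' / [1 − cos(β − φ')]
    = (4·40.1/19.2) · sin68.8°·cos17.3° / [1 − cos(51.5°)]
    = 8.354 · 0.9323·0.9548 / [1 − 0.6225]
    = 8.354 · 0.8901 / 0.3775
    = 19.70 m

H_c = 19.70 m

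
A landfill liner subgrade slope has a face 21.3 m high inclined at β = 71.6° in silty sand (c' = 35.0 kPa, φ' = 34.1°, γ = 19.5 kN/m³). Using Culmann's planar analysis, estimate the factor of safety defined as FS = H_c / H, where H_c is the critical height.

FS = 1.28

H_c = (4c'/γ) · sinβ cosφ' / [1 − cos(β − φ')]
    = (4·35.0/19.5) · sin71.6°·cos34.1° / [1 − cos37.5°]
    = 7.179 · 0.7857 / 0.2066 = 27.30 m
FS = H_c / H = 27.30 / 21.3 = 1.282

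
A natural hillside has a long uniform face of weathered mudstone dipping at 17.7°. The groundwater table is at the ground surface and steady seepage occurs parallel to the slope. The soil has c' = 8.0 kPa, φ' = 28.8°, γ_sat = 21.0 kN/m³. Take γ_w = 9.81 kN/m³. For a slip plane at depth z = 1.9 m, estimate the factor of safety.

FS = 1.61

With seepage parallel to the slope and the water table at the surface, the effective normal stress on the slip plane uses the buoyant unit weight γ' = γ_sat − γ_w while the driving shear stress uses γ_sat:
FS = [c' + γ' z cos²β tanφ'] / [γ_sat z sinβ cosβ]
γ' = 21.0 − 9.81 = 11.19 kN/m³
Numerator = 8.0 + 11.19·1.9·cos²17.7°·tan28.8° = 8.0 + 11.19·1.9·0.9076·0.5498 = 18.608 kPa
Denominator = 21.0·1.9·sin17.7°·cos17.7° = 21.0·1.9·0.3040·0.9527 = 11.557 kPa
FS = 18.608 / 11.557 = 1.610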